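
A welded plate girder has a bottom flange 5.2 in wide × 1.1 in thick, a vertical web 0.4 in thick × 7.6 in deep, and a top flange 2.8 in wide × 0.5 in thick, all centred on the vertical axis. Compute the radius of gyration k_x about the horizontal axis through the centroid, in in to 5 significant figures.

Split into non-overlapping primitives; take the origin at the lower-left of the bounding box.
Bottom plate: 5.2 × 1.1, A = 5.72 in², y = 0.55 in, Ī = 0.5767667 in⁴.
Web plate: 0.4 × 7.6, A = 3.04 in², y = 4.9 in, Ī = 14.63253 in⁴.
Top plate: 2.8 × 0.5, A = 1.4 in², y = 8.95 in, Ī = 0.02916667 in⁴.
Centroid: ȳ = ΣA·y / ΣA = 3.009055 in.
Transfer each piece to the horizontal axis through the centroid using Ī + A·d² with d = y − 3.009055:
  bottom plate: d = -2.459055 in → contributes +35.16533 in⁴
  web plate: d = 1.890945 in → contributes +25.50258 in⁴
  top plate: d = 5.940945 in → contributes +49.44192 in⁴
Total I = 110.1098 in⁴.
Radius of gyration: k = √(I/A) = √(110.1098 / 10.16) = 3.292048 in.

k_x ≈ 3.2920 in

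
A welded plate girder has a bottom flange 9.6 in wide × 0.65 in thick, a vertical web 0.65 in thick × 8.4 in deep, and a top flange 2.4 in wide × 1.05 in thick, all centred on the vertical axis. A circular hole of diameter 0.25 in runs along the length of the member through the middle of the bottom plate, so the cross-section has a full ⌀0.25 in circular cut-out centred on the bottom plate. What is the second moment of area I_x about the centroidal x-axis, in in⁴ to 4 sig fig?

I_x ≈ 197.3 in⁴

Treat the section as a set of non-overlapping primitives; coordinates are from the bounding-box lower-left.
Bottom plate: 9.6 × 0.65, A = 6.24 in², y = 0.325 in, Ī = 0.2197 in⁴.
Web plate: 0.65 × 8.4, A = 5.46 in², y = 4.85 in, Ī = 32.1048 in⁴.
Top plate: 2.4 × 1.05, A = 2.52 in², y = 9.575 in, Ī = 0.231525 in⁴.
Hole (subtracted): ⌀0.25, A = 0.0490874 in², y = 0.325 in, Ī = 0.000191748 in⁴.
Centroid: ȳ = ΣA·y / ΣA = 3.71338 in.
Transfer each piece to the centroidal x-axis using Ī + A·d² with d = y − 3.71338:
  bottom plate: d = -3.38838 in → contributes +71.8621 in⁴
  web plate: d = 1.13662 in → contributes +39.1585 in⁴
  top plate: d = 5.86162 in → contributes +86.815 in⁴
  hole: d = -3.38838 in → contributes −0.563771 in⁴
Total I = 197.272 in⁴.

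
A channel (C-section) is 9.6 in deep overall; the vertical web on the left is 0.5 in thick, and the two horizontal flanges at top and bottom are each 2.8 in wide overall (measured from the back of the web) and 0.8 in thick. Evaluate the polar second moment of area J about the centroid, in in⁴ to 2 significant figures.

Treat the section as a set of non-overlapping primitives; coordinates are from the bounding-box lower-left.
Web: 0.5 × 9.6, A = 4.8 in², y = 4.8 in, Ī = 36.86 in⁴.
Top flange (beyond web): 2.3 × 0.8, A = 1.84 in², y = 9.2 in, Ī = 0.09813 in⁴.
Bottom flange (beyond web): 2.3 × 0.8, A = 1.84 in², y = 0.4 in, Ī = 0.09813 in⁴.
By symmetry the centroid is at mid-height, ȳ = 4.8 in.
Transfer each piece to the centroidal x-axis using Ī + A·d² with d = y − 4.8:
  web: d = 0 in → contributes +36.86 in⁴
  top flange (beyond web): d = 4.4 in → contributes +35.72 in⁴
  bottom flange (beyond web): d = -4.4 in → contributes +35.72 in⁴
Total I = 108.3 in⁴.
For the y-axis: x̄ = 0.8575 in.
Repeating about the centroidal y-axis gives I_y = 5.805 in⁴.
Polar second moment: J = I_x + I_y = 114.1 in⁴.

J ≈ 110 in⁴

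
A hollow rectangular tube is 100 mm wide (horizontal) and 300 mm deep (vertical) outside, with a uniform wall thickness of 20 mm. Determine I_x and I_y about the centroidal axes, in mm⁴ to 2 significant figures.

I_x ≈ 1.4 × 10⁸ mm⁴, I_y ≈ 2.0 × 10⁷ mm⁴

Decompose the section into non-overlapping parts with the origin at the bottom-left of its bounding rectangle.
Outer rectangle: 100 × 300, A = 30 000 mm², y = 150 mm, Ī = 225 000 000 mm⁴.
Inner void (subtracted): 60 × 260, A = 15 600 mm², y = 150 mm, Ī = 87 880 000 mm⁴.
By symmetry the centroid is at mid-height, ȳ = 150 mm.
All pieces are centred on the centroidal x-axis, so I = ΣĪ (holes subtracted) = 137 120 000 mm⁴.
Repeating about the centroidal y-axis gives I_y = 20 320 000 mm⁴.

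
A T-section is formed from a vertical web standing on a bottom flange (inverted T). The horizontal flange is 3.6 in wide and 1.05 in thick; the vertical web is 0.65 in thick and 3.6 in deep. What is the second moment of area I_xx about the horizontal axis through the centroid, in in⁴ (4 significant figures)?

Treat the section as a set of non-overlapping primitives; coordinates are from the bounding-box lower-left.
Flange: 3.6 × 1.05, A = 3.78 in², y = 0.525 in, Ī = 0.347288 in⁴.
Web: 0.65 × 3.6, A = 2.34 in², y = 2.85 in, Ī = 2.5272 in⁴.
Centroid: ȳ = ΣA·y / ΣA = 1.41397 in.
Transfer each piece to the horizontal axis through the centroid using Ī + A·d² with d = y − 1.41397:
  flange: d = -0.888971 in → contributes +3.3345 in⁴
  web: d = 1.43603 in → contributes +7.3527 in⁴
Total I = 10.6872 in⁴.

I_xx ≈ 10.69 in⁴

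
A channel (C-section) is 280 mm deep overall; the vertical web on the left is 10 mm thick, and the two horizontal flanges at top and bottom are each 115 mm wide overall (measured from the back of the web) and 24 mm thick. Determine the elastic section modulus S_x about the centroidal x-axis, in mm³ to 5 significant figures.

S_x ≈ 7.2222 × 10⁵ mm³

Split into non-overlapping primitives; take the origin at the lower-left of the bounding box.
Web: 10 × 280, A = 2 800 mm², y = 140 mm, Ī = 18 293 333 mm⁴.
Top flange (beyond web): 105 × 24, A = 2 520 mm², y = 268 mm, Ī = 120 960 mm⁴.
Bottom flange (beyond web): 105 × 24, A = 2 520 mm², y = 12 mm, Ī = 120 960 mm⁴.
By symmetry the centroid is at mid-height, ȳ = 140 mm.
Transfer each piece to the centroidal x-axis using Ī + A·d² with d = y − 140:
  web: d = 0 mm → contributes +18 293 333 mm⁴
  top flange (beyond web): d = 128 mm → contributes +41 408 640 mm⁴
  bottom flange (beyond web): d = -128 mm → contributes +41 408 640 mm⁴
Total I = 101 110 613 mm⁴.
Extreme fibre distance c = 140 mm; S = I/c = 722218.7 mm³.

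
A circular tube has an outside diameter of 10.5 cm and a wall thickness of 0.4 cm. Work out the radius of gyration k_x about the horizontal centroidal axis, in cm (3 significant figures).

k_x ≈ 3.57 cm

Break the section into simple shapes (no overlaps), measuring from the bottom-left corner of the bounding box.
Outer circle: ⌀10.5, A = 86.59 cm², y = 5.25 cm, Ī = 596.66 cm⁴.
Bore (subtracted): ⌀9.7, A = 73.898 cm², y = 5.25 cm, Ī = 434.57 cm⁴.
By symmetry the centroid is at mid-height, ȳ = 5.25 cm.
All pieces are centred on the horizontal centroidal axis, so I = ΣĪ (holes subtracted) = 162.09 cm⁴.
Radius of gyration: k = √(I/A) = √(162.09 / 12.692) = 3.5737 cm.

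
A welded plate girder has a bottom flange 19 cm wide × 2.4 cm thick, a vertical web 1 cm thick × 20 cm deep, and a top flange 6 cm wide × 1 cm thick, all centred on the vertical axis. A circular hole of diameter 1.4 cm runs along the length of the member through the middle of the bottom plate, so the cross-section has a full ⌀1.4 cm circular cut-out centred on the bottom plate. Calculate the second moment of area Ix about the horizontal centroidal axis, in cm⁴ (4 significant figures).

Ix ≈ 4232 cm⁴

Treat the section as a set of non-overlapping primitives; coordinates are from the bounding-box lower-left.
Bottom plate: 19 × 2.4, A = 45.6 cm², y = 1.2 cm, Ī = 21.888 cm⁴.
Web plate: 1 × 20, A = 20 cm², y = 12.4 cm, Ī = 666.667 cm⁴.
Top plate: 6 × 1, A = 6 cm², y = 22.9 cm, Ī = 0.5 cm⁴.
Hole (subtracted): ⌀1.4, A = 1.53938 cm², y = 1.2 cm, Ī = 0.188574 cm⁴.
Centroid: ȳ = ΣA·y / ΣA = 6.25562 cm.
Transfer each piece to the horizontal centroidal axis using Ī + A·d² with d = y − 6.25562:
  bottom plate: d = -5.05562 cm → contributes +1187.39 cm⁴
  web plate: d = 6.14438 cm → contributes +1421.73 cm⁴
  top plate: d = 16.6444 cm → contributes +1662.71 cm⁴
  hole: d = -5.05562 cm → contributes −39.5341 cm⁴
Total I = 4232.3 cm⁴.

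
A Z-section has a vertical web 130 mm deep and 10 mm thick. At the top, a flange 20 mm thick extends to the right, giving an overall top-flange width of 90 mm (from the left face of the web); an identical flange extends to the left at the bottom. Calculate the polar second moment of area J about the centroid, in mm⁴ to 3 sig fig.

J ≈ 1.98 × 10⁷ mm⁴

Decompose the section into non-overlapping parts with the origin at the bottom-left of its bounding rectangle.
Web: 10 × 130, A = 1 300 mm², y = 65 mm, Ī = 1 830 833 mm⁴.
Top flange (beyond web): 80 × 20, A = 1 600 mm², y = 120 mm, Ī = 53 333 mm⁴.
Bottom flange (beyond web): 80 × 20, A = 1 600 mm², y = 10 mm, Ī = 53 333 mm⁴.
Centroid: ȳ = ΣA·y / ΣA = 65 mm.
Transfer each piece to the centroidal x-axis using Ī + A·d² with d = y − 65:
  web: d = 0 mm → contributes +1 830 833 mm⁴
  top flange (beyond web): d = 55 mm → contributes +4 893 333 mm⁴
  bottom flange (beyond web): d = -55 mm → contributes +4 893 333 mm⁴
Total I = 11 617 500 mm⁴.
For the y-axis: x̄ = 85 mm.
Repeating about the centroidal y-axis gives I_y = 8 197 500 mm⁴.
Polar second moment: J = I_x + I_y = 19 815 000 mm⁴.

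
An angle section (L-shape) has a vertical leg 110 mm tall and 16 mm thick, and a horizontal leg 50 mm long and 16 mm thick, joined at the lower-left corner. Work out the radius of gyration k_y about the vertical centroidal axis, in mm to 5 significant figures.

Break the section into simple shapes (no overlaps), measuring from the bottom-left corner of the bounding box.
Vertical leg: 16 × 110, A = 1 760 mm², x = 8 mm, Ī = 37546.67 mm⁴.
Horizontal leg (remainder): 34 × 16, A = 544 mm², x = 33 mm, Ī = 52405.33 mm⁴.
Centroid: x̄ = ΣA·x / ΣA = 13.90278 mm.
Transfer each piece to the vertical centroidal axis using Ī + A·d² with d = x − 13.90278:
  vertical leg: d = -5.902778 mm → contributes +98869.97 mm⁴
  horizontal leg (remainder): d = 19.09722 mm → contributes +250804.3 mm⁴
Total I = 349674.2 mm⁴.
Radius of gyration: k = √(I/A) = √(349674.2 / 2 304) = 12.31943 mm.

k_y ≈ 12.319 mm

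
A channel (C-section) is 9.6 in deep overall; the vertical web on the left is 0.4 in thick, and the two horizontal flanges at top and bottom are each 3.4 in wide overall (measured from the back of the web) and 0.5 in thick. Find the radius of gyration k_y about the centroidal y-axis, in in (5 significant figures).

k_y ≈ 1.0237 in

Split into non-overlapping primitives; take the origin at the lower-left of the bounding box.
Web: 0.4 × 9.6, A = 3.84 in², x = 0.2 in, Ī = 0.0512 in⁴.
Top flange (beyond web): 3 × 0.5, A = 1.5 in², x = 1.9 in, Ī = 1.125 in⁴.
Bottom flange (beyond web): 3 × 0.5, A = 1.5 in², x = 1.9 in, Ī = 1.125 in⁴.
Centroid: x̄ = ΣA·x / ΣA = 0.945614 in.
Transfer each piece to the centroidal y-axis using Ī + A·d² with d = x − 0.945614:
  web: d = -0.745614 in → contributes +2.186011 in⁴
  top flange (beyond web): d = 0.954386 in → contributes +2.491279 in⁴
  bottom flange (beyond web): d = 0.954386 in → contributes +2.491279 in⁴
Total I = 7.168568 in⁴.
Radius of gyration: k = √(I/A) = √(7.168568 / 6.84) = 1.023736 in.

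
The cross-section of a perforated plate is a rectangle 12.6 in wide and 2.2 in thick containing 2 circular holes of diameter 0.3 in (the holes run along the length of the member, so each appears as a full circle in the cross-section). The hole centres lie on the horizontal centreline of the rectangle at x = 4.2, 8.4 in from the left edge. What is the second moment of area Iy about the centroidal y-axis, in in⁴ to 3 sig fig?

Iy ≈ 366 in⁴

Treat the section as a set of non-overlapping primitives; coordinates are from the bounding-box lower-left.
Plate: 12.6 × 2.2, A = 27.72 in², x = 6.3 in, Ī = 366.74 in⁴.
Hole 1 (subtracted): ⌀0.3, A = 0.070686 in², x = 4.2 in, Ī = 0.00039761 in⁴.
Hole 2 (subtracted): ⌀0.3, A = 0.070686 in², x = 8.4 in, Ī = 0.00039761 in⁴.
By symmetry the centroid is at mid-width, x̄ = 6.3 in.
Transfer each piece to the centroidal y-axis using Ī + A·d² with d = x − 6.3:
  plate: d = 0 in → contributes +366.74 in⁴
  hole 1: d = -2.1 in → contributes −0.31212 in⁴
  hole 2: d = 2.1 in → contributes −0.31212 in⁴
Total I = 366.11 in⁴.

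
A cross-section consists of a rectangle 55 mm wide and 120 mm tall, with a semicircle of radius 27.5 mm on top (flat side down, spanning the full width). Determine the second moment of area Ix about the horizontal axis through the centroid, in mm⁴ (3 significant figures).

Decompose the section into non-overlapping parts with the origin at the bottom-left of its bounding rectangle.
Rectangular body: 55 × 120, A = 6 600 mm², y = 60 mm, Ī = 7 920 000 mm⁴.
Semicircular cap: semicircle r = 27.5, A = 1187.9 mm², y = 131.67 mm, Ī = 62 772 mm⁴.
Centroid: ȳ = ΣA·y / ΣA = 70.932 mm.
Transfer each piece to the horizontal axis through the centroid using Ī + A·d² with d = y − 70.932:
  rectangular body: d = -10.932 mm → contributes +8 708 794 mm⁴
  semicircular cap: d = 60.739 mm → contributes +4 445 273 mm⁴
Total I = 13 154 067 mm⁴.

Ix ≈ 1.32 × 10⁷ mm⁴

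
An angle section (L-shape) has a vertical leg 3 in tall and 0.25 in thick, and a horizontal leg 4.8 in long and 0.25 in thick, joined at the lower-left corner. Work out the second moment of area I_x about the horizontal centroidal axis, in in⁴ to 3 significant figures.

I_x ≈ 1.42 in⁴

Break the section into simple shapes (no overlaps), measuring from the bottom-left corner of the bounding box.
Vertical leg: 0.25 × 3, A = 0.75 in², y = 1.5 in, Ī = 0.5625 in⁴.
Horizontal leg (remainder): 4.55 × 0.25, A = 1.1375 in², y = 0.125 in, Ī = 0.0059245 in⁴.
Centroid: ȳ = ΣA·y / ΣA = 0.67136 in.
Transfer each piece to the horizontal centroidal axis using Ī + A·d² with d = y − 0.67136:
  vertical leg: d = 0.82864 in → contributes +1.0775 in⁴
  horizontal leg (remainder): d = -0.54636 in → contributes +0.34548 in⁴
Total I = 1.423 in⁴.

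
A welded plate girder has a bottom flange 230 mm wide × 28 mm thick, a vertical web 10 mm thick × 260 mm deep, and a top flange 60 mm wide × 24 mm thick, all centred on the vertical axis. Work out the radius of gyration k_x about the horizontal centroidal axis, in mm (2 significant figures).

Break the section into simple shapes (no overlaps), measuring from the bottom-left corner of the bounding box.
Bottom plate: 230 × 28, A = 6 440 mm², y = 14 mm, Ī = 420 747 mm⁴.
Web plate: 10 × 260, A = 2 600 mm², y = 158 mm, Ī = 14 646 667 mm⁴.
Top plate: 60 × 24, A = 1 440 mm², y = 300 mm, Ī = 69 120 mm⁴.
Centroid: ȳ = ΣA·y / ΣA = 89.02 mm.
Transfer each piece to the horizontal centroidal axis using Ī + A·d² with d = y − 89.02:
  bottom plate: d = -75.02 mm → contributes +36 667 872 mm⁴
  web plate: d = 68.98 mm → contributes +27 017 051 mm⁴
  top plate: d = 211 mm → contributes +64 165 444 mm⁴
Total I = 127 850 368 mm⁴.
Radius of gyration: k = √(I/A) = √(127 850 368 / 10 480) = 110.5 mm.

k_x ≈ 110 mm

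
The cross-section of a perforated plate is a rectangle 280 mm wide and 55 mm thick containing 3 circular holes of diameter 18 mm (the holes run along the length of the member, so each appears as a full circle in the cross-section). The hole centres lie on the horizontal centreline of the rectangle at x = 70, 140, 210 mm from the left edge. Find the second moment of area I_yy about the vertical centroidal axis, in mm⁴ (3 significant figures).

I_yy ≈ 9.81 × 10⁷ mm⁴

Treat the section as a set of non-overlapping primitives; coordinates are from the bounding-box lower-left.
Plate: 280 × 55, A = 15 400 mm², x = 140 mm, Ī = 100 613 333 mm⁴.
Hole 1 (subtracted): ⌀18, A = 254.47 mm², x = 70 mm, Ī = 5 153 mm⁴.
Hole 2 (subtracted): ⌀18, A = 254.47 mm², x = 140 mm, Ī = 5 153 mm⁴.
Hole 3 (subtracted): ⌀18, A = 254.47 mm², x = 210 mm, Ī = 5 153 mm⁴.
By symmetry the centroid is at mid-width, x̄ = 140 mm.
Transfer each piece to the vertical centroidal axis using Ī + A·d² with d = x − 140:
  plate: d = 0 mm → contributes +100 613 333 mm⁴
  hole 1: d = -70 mm → contributes −1 252 051 mm⁴
  hole 2: d = 0 mm → contributes −5 153 mm⁴
  hole 3: d = 70 mm → contributes −1 252 051 mm⁴
Total I = 98 104 078 mm⁴.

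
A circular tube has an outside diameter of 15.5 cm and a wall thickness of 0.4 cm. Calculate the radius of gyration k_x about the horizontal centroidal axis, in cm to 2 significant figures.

Decompose the section into non-overlapping parts with the origin at the bottom-left of its bounding rectangle.
Outer circle: ⌀15.5, A = 188.7 cm², y = 7.75 cm, Ī = 2 833 cm⁴.
Bore (subtracted): ⌀14.7, A = 169.7 cm², y = 7.75 cm, Ī = 2 292 cm⁴.
By symmetry the centroid is at mid-height, ȳ = 7.75 cm.
All pieces are centred on the horizontal centroidal axis, so I = ΣĪ (holes subtracted) = 541.2 cm⁴.
Radius of gyration: k = √(I/A) = √(541.2 / 18.98) = 5.341 cm.

k_x ≈ 5.3 cm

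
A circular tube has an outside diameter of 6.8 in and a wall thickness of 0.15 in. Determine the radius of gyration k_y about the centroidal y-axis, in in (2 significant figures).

k_y ≈ 2.4 in

Break the section into simple shapes (no overlaps), measuring from the bottom-left corner of the bounding box.
Outer circle: ⌀6.8, A = 36.32 in², x = 3.4 in, Ī = 105 in⁴.
Bore (subtracted): ⌀6.5, A = 33.18 in², x = 3.4 in, Ī = 87.62 in⁴.
By symmetry the centroid is at mid-width, x̄ = 3.4 in.
All pieces are centred on the centroidal y-axis, so I = ΣĪ (holes subtracted) = 17.33 in⁴.
Radius of gyration: k = √(I/A) = √(17.33 / 3.134) = 2.352 in.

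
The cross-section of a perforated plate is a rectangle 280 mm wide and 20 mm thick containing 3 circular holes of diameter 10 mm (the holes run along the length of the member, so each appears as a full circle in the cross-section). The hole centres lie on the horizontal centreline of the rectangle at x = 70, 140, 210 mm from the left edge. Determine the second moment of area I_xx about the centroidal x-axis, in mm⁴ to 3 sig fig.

Decompose the section into non-overlapping parts with the origin at the bottom-left of its bounding rectangle.
Plate: 280 × 20, A = 5 600 mm², y = 10 mm, Ī = 186 667 mm⁴.
Hole 1 (subtracted): ⌀10, A = 78.54 mm², y = 10 mm, Ī = 490.87 mm⁴.
Hole 2 (subtracted): ⌀10, A = 78.54 mm², y = 10 mm, Ī = 490.87 mm⁴.
Hole 3 (subtracted): ⌀10, A = 78.54 mm², y = 10 mm, Ī = 490.87 mm⁴.
By symmetry the centroid is at mid-height, ȳ = 10 mm.
All pieces are centred on the centroidal x-axis, so I = ΣĪ (holes subtracted) = 185 194 mm⁴.

I_xx ≈ 1.85 × 10⁵ mm⁴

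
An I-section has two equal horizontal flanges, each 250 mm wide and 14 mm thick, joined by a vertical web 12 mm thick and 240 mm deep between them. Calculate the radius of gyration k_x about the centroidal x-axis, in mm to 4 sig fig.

Decompose the section into non-overlapping parts with the origin at the bottom-left of its bounding rectangle.
Bottom flange: 250 × 14, A = 3 500 mm², y = 7 mm, Ī = 57166.7 mm⁴.
Web: 12 × 240, A = 2 880 mm², y = 134 mm, Ī = 13 824 000 mm⁴.
Top flange: 250 × 14, A = 3 500 mm², y = 261 mm, Ī = 57166.7 mm⁴.
By symmetry the centroid is at mid-height, ȳ = 134 mm.
Transfer each piece to the centroidal x-axis using Ī + A·d² with d = y − 134:
  bottom flange: d = -127 mm → contributes +56 508 667 mm⁴
  web: d = 0 mm → contributes +13 824 000 mm⁴
  top flange: d = 127 mm → contributes +56 508 667 mm⁴
Total I = 126 841 333 mm⁴.
Radius of gyration: k = √(I/A) = √(126 841 333 / 9 880) = 113.306 mm.

k_x ≈ 113.3 mm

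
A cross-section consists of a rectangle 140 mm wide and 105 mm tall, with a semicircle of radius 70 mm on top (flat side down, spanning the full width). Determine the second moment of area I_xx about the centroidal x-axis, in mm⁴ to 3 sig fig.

Decompose the section into non-overlapping parts with the origin at the bottom-left of its bounding rectangle.
Rectangular body: 140 × 105, A = 14 700 mm², y = 52.5 mm, Ī = 13 505 625 mm⁴.
Semicircular cap: semicircle r = 70, A = 7696.9 mm², y = 134.71 mm, Ī = 2 635 265 mm⁴.
Centroid: ȳ = ΣA·y / ΣA = 80.752 mm.
Transfer each piece to the centroidal x-axis using Ī + A·d² with d = y − 80.752:
  rectangular body: d = -28.252 mm → contributes +25 238 684 mm⁴
  semicircular cap: d = 53.957 mm → contributes +25 043 757 mm⁴
Total I = 50 282 441 mm⁴.

I_xx ≈ 5.03 × 10⁷ mm⁴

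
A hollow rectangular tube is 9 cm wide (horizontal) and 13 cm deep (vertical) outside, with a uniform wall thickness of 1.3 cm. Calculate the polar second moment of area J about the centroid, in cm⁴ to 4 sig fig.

J ≈ 1610 cm⁴

Treat the section as a set of non-overlapping primitives; coordinates are from the bounding-box lower-left.
Outer rectangle: 9 × 13, A = 117 cm², y = 6.5 cm, Ī = 1647.75 cm⁴.
Inner void (subtracted): 6.4 × 10.4, A = 66.56 cm², y = 6.5 cm, Ī = 599.927 cm⁴.
By symmetry the centroid is at mid-height, ȳ = 6.5 cm.
All pieces are centred on the centroidal x-axis, so I = ΣĪ (holes subtracted) = 1047.82 cm⁴.
Repeating about the centroidal y-axis gives I_y = 562.559 cm⁴.
Polar second moment: J = I_x + I_y = 1610.38 cm⁴.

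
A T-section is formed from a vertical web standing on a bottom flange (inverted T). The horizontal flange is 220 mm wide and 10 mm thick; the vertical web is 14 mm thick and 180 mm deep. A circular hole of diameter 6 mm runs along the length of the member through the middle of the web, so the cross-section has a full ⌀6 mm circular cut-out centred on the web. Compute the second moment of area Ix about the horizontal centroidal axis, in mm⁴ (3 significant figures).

Ix ≈ 1.74 × 10⁷ mm⁴

Split into non-overlapping primitives; take the origin at the lower-left of the bounding box.
Flange: 220 × 10, A = 2 200 mm², y = 5 mm, Ī = 18 333 mm⁴.
Web: 14 × 180, A = 2 520 mm², y = 100 mm, Ī = 6 804 000 mm⁴.
Hole (subtracted): ⌀6, A = 28.274 mm², y = 100 mm, Ī = 63.617 mm⁴.
Centroid: ȳ = ΣA·y / ΣA = 55.453 mm.
Transfer each piece to the horizontal centroidal axis using Ī + A·d² with d = y − 55.453:
  flange: d = -50.453 mm → contributes +5 618 554 mm⁴
  web: d = 44.547 mm → contributes +11 804 667 mm⁴
  hole: d = 44.547 mm → contributes −56 171 mm⁴
Total I = 17 367 049 mm⁴.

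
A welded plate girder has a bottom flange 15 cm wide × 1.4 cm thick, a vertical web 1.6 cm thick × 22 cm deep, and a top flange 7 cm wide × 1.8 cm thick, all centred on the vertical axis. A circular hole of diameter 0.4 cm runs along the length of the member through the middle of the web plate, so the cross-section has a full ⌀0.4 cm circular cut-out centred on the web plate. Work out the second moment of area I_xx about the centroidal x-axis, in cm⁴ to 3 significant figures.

I_xx ≈ 5950 cm⁴

Break the section into simple shapes (no overlaps), measuring from the bottom-left corner of the bounding box.
Bottom plate: 15 × 1.4, A = 21 cm², y = 0.7 cm, Ī = 3.43 cm⁴.
Web plate: 1.6 × 22, A = 35.2 cm², y = 12.4 cm, Ī = 1419.7 cm⁴.
Top plate: 7 × 1.8, A = 12.6 cm², y = 24.3 cm, Ī = 3.402 cm⁴.
Hole (subtracted): ⌀0.4, A = 0.12566 cm², y = 12.4 cm, Ī = 0.0012566 cm⁴.
Centroid: ȳ = ΣA·y / ΣA = 11.006 cm.
Transfer each piece to the centroidal x-axis using Ī + A·d² with d = y − 11.006:
  bottom plate: d = -10.306 cm → contributes +2233.7 cm⁴
  web plate: d = 1.3944 cm → contributes +1488.2 cm⁴
  top plate: d = 13.294 cm → contributes +2230.3 cm⁴
  hole: d = 1.3944 cm → contributes −0.24559 cm⁴
Total I = 5 952 cm⁴.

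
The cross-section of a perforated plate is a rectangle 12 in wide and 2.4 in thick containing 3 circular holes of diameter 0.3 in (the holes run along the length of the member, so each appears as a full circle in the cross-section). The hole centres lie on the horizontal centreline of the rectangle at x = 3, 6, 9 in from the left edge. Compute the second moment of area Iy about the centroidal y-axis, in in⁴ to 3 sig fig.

Iy ≈ 344 in⁴

Split into non-overlapping primitives; take the origin at the lower-left of the bounding box.
Plate: 12 × 2.4, A = 28.8 in², x = 6 in, Ī = 345.6 in⁴.
Hole 1 (subtracted): ⌀0.3, A = 0.070686 in², x = 3 in, Ī = 0.00039761 in⁴.
Hole 2 (subtracted): ⌀0.3, A = 0.070686 in², x = 6 in, Ī = 0.00039761 in⁴.
Hole 3 (subtracted): ⌀0.3, A = 0.070686 in², x = 9 in, Ī = 0.00039761 in⁴.
By symmetry the centroid is at mid-width, x̄ = 6 in.
Transfer each piece to the centroidal y-axis using Ī + A·d² with d = x − 6:
  plate: d = 0 in → contributes +345.6 in⁴
  hole 1: d = -3 in → contributes −0.63657 in⁴
  hole 2: d = 0 in → contributes −0.00039761 in⁴
  hole 3: d = 3 in → contributes −0.63657 in⁴
Total I = 344.33 in⁴.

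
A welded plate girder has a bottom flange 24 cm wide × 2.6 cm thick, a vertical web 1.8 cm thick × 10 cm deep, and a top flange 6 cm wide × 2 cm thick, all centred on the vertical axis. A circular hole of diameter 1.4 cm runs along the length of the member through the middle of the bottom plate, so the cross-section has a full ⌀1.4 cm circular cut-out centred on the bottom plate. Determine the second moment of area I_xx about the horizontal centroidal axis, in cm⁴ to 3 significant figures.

I_xx ≈ 1970 cm⁴

Split into non-overlapping primitives; take the origin at the lower-left of the bounding box.
Bottom plate: 24 × 2.6, A = 62.4 cm², y = 1.3 cm, Ī = 35.152 cm⁴.
Web plate: 1.8 × 10, A = 18 cm², y = 7.6 cm, Ī = 150 cm⁴.
Top plate: 6 × 2, A = 12 cm², y = 13.6 cm, Ī = 4 cm⁴.
Hole (subtracted): ⌀1.4, A = 1.5394 cm², y = 1.3 cm, Ī = 0.18857 cm⁴.
Centroid: ȳ = ΣA·y / ΣA = 4.1725 cm.
Transfer each piece to the horizontal centroidal axis using Ī + A·d² with d = y − 4.1725:
  bottom plate: d = -2.8725 cm → contributes +550.04 cm⁴
  web plate: d = 3.4275 cm → contributes +361.46 cm⁴
  top plate: d = 9.4275 cm → contributes +1070.5 cm⁴
  hole: d = -2.8725 cm → contributes −12.891 cm⁴
Total I = 1969.1 cm⁴.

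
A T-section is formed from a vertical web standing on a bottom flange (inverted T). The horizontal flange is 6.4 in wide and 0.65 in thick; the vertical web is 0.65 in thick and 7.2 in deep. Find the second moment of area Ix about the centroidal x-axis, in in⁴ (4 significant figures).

Treat the section as a set of non-overlapping primitives; coordinates are from the bounding-box lower-left.
Flange: 6.4 × 0.65, A = 4.16 in², y = 0.325 in, Ī = 0.146467 in⁴.
Web: 0.65 × 7.2, A = 4.68 in², y = 4.25 in, Ī = 20.2176 in⁴.
Centroid: ȳ = ΣA·y / ΣA = 2.40294 in.
Transfer each piece to the centroidal x-axis using Ī + A·d² with d = y − 2.40294:
  flange: d = -2.07794 in → contributes +18.1087 in⁴
  web: d = 1.84706 in → contributes +36.184 in⁴
Total I = 54.2927 in⁴.

Ix ≈ 54.29 in⁴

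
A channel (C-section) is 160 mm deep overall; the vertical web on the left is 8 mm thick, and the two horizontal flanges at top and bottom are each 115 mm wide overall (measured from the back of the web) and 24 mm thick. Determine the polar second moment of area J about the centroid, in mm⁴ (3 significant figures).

J ≈ 3.50 × 10⁷ mm⁴

Treat the section as a set of non-overlapping primitives; coordinates are from the bounding-box lower-left.
Web: 8 × 160, A = 1 280 mm², y = 80 mm, Ī = 2 730 667 mm⁴.
Top flange (beyond web): 107 × 24, A = 2 568 mm², y = 148 mm, Ī = 123 264 mm⁴.
Bottom flange (beyond web): 107 × 24, A = 2 568 mm², y = 12 mm, Ī = 123 264 mm⁴.
By symmetry the centroid is at mid-height, ȳ = 80 mm.
Transfer each piece to the centroidal x-axis using Ī + A·d² with d = y − 80:
  web: d = 0 mm → contributes +2 730 667 mm⁴
  top flange (beyond web): d = 68 mm → contributes +11 997 696 mm⁴
  bottom flange (beyond web): d = -68 mm → contributes +11 997 696 mm⁴
Total I = 26 726 059 mm⁴.
For the y-axis: x̄ = 50.029 mm.
Repeating about the centroidal y-axis gives I_y = 8 294 709 mm⁴.
Polar second moment: J = I_x + I_y = 35 020 768 mm⁴.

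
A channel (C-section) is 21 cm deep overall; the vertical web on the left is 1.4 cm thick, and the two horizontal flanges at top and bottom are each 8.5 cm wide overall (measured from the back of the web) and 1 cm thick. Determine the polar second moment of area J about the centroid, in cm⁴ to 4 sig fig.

Break the section into simple shapes (no overlaps), measuring from the bottom-left corner of the bounding box.
Web: 1.4 × 21, A = 29.4 cm², y = 10.5 cm, Ī = 1080.45 cm⁴.
Top flange (beyond web): 7.1 × 1, A = 7.1 cm², y = 20.5 cm, Ī = 0.591667 cm⁴.
Bottom flange (beyond web): 7.1 × 1, A = 7.1 cm², y = 0.5 cm, Ī = 0.591667 cm⁴.
By symmetry the centroid is at mid-height, ȳ = 10.5 cm.
Transfer each piece to the centroidal x-axis using Ī + A·d² with d = y − 10.5:
  web: d = 0 cm → contributes +1080.45 cm⁴
  top flange (beyond web): d = 10 cm → contributes +710.592 cm⁴
  bottom flange (beyond web): d = -10 cm → contributes +710.592 cm⁴
Total I = 2501.63 cm⁴.
For the y-axis: x̄ = 2.08417 cm.
Repeating about the centroidal y-axis gives I_y = 237.406 cm⁴.
Polar second moment: J = I_x + I_y = 2739.04 cm⁴.

J ≈ 2739 cm⁴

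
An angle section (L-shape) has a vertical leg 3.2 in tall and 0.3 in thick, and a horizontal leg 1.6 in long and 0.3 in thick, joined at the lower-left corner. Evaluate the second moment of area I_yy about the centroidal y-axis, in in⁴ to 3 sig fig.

I_yy ≈ 0.240 in⁴

Treat the section as a set of non-overlapping primitives; coordinates are from the bounding-box lower-left.
Vertical leg: 0.3 × 3.2, A = 0.96 in², x = 0.15 in, Ī = 0.0072 in⁴.
Horizontal leg (remainder): 1.3 × 0.3, A = 0.39 in², x = 0.95 in, Ī = 0.054925 in⁴.
Centroid: x̄ = ΣA·x / ΣA = 0.38111 in.
Transfer each piece to the centroidal y-axis using Ī + A·d² with d = x − 0.38111:
  vertical leg: d = -0.23111 in → contributes +0.058476 in⁴
  horizontal leg (remainder): d = 0.56889 in → contributes +0.18114 in⁴
Total I = 0.23962 in⁴.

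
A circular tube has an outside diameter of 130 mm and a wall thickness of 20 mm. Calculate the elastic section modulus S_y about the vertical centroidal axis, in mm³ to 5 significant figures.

Treat the section as a set of non-overlapping primitives; coordinates are from the bounding-box lower-left.
Outer circle: ⌀130, A = 13273.23 mm², x = 65 mm, Ī = 14 019 848 mm⁴.
Bore (subtracted): ⌀90, A = 6361.725 mm², x = 65 mm, Ī = 3 220 623 mm⁴.
By symmetry the centroid is at mid-width, x̄ = 65 mm.
All pieces are centred on the vertical centroidal axis, so I = ΣĪ (holes subtracted) = 10 799 225 mm⁴.
Extreme fibre distance c = 65 mm; S = I/c = 166141.9 mm³.

S_y ≈ 1.6614 × 10⁵ mm³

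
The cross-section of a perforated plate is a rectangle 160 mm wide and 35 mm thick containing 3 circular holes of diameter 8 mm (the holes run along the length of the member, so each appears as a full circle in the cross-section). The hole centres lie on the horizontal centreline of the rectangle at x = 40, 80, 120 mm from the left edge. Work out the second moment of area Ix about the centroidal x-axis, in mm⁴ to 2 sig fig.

Split into non-overlapping primitives; take the origin at the lower-left of the bounding box.
Plate: 160 × 35, A = 5 600 mm², y = 17.5 mm, Ī = 571 667 mm⁴.
Hole 1 (subtracted): ⌀8, A = 50.27 mm², y = 17.5 mm, Ī = 201.1 mm⁴.
Hole 2 (subtracted): ⌀8, A = 50.27 mm², y = 17.5 mm, Ī = 201.1 mm⁴.
Hole 3 (subtracted): ⌀8, A = 50.27 mm², y = 17.5 mm, Ī = 201.1 mm⁴.
By symmetry the centroid is at mid-height, ȳ = 17.5 mm.
All pieces are centred on the centroidal x-axis, so I = ΣĪ (holes subtracted) = 571 063 mm⁴.

Ix ≈ 5.7 × 10⁵ mm⁴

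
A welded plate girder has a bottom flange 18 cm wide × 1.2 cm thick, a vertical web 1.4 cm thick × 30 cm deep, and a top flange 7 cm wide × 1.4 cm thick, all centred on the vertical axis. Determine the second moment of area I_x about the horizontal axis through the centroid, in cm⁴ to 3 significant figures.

I_x ≈ 1.04 × 10⁴ cm⁴

Decompose the section into non-overlapping parts with the origin at the bottom-left of its bounding rectangle.
Bottom plate: 18 × 1.2, A = 21.6 cm², y = 0.6 cm, Ī = 2.592 cm⁴.
Web plate: 1.4 × 30, A = 42 cm², y = 16.2 cm, Ī = 3 150 cm⁴.
Top plate: 7 × 1.4, A = 9.8 cm², y = 31.9 cm, Ī = 1.6007 cm⁴.
Centroid: ȳ = ΣA·y / ΣA = 13.705 cm.
Transfer each piece to the horizontal axis through the centroid using Ī + A·d² with d = y − 13.705:
  bottom plate: d = -13.105 cm → contributes +3712.5 cm⁴
  web plate: d = 2.4946 cm → contributes +3411.4 cm⁴
  top plate: d = 18.195 cm → contributes +3245.8 cm⁴
Total I = 10 370 cm⁴.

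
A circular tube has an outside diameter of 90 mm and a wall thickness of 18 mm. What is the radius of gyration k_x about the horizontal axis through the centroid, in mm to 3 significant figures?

k_x ≈ 26.2 mm

Treat the section as a set of non-overlapping primitives; coordinates are from the bounding-box lower-left.
Outer circle: ⌀90, A = 6361.7 mm², y = 45 mm, Ī = 3 220 623 mm⁴.
Bore (subtracted): ⌀54, A = 2290.2 mm², y = 45 mm, Ī = 417 393 mm⁴.
By symmetry the centroid is at mid-height, ȳ = 45 mm.
All pieces are centred on the horizontal axis through the centroid, so I = ΣĪ (holes subtracted) = 2 803 231 mm⁴.
Radius of gyration: k = √(I/A) = √(2 803 231 / 4071.5) = 26.239 mm.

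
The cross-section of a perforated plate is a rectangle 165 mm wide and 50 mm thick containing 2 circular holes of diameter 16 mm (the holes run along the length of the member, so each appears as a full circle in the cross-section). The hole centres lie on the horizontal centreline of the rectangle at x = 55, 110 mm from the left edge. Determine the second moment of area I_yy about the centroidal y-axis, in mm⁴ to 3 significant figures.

Treat the section as a set of non-overlapping primitives; coordinates are from the bounding-box lower-left.
Plate: 165 × 50, A = 8 250 mm², x = 82.5 mm, Ī = 18 717 188 mm⁴.
Hole 1 (subtracted): ⌀16, A = 201.06 mm², x = 55 mm, Ī = 3 217 mm⁴.
Hole 2 (subtracted): ⌀16, A = 201.06 mm², x = 110 mm, Ī = 3 217 mm⁴.
By symmetry the centroid is at mid-width, x̄ = 82.5 mm.
Transfer each piece to the centroidal y-axis using Ī + A·d² with d = x − 82.5:
  plate: d = 0 mm → contributes +18 717 188 mm⁴
  hole 1: d = -27.5 mm → contributes −155 270 mm⁴
  hole 2: d = 27.5 mm → contributes −155 270 mm⁴
Total I = 18 406 647 mm⁴.

I_yy ≈ 1.84 × 10⁷ mm⁴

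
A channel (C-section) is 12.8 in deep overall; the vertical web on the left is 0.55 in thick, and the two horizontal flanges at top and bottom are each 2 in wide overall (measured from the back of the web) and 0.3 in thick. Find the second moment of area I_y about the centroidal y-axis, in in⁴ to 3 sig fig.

Treat the section as a set of non-overlapping primitives; coordinates are from the bounding-box lower-left.
Web: 0.55 × 12.8, A = 7.04 in², x = 0.275 in, Ī = 0.17747 in⁴.
Top flange (beyond web): 1.45 × 0.3, A = 0.435 in², x = 1.275 in, Ī = 0.076216 in⁴.
Bottom flange (beyond web): 1.45 × 0.3, A = 0.435 in², x = 1.275 in, Ī = 0.076216 in⁴.
Centroid: x̄ = ΣA·x / ΣA = 0.38499 in.
Transfer each piece to the centroidal y-axis using Ī + A·d² with d = x − 0.38499:
  web: d = -0.10999 in → contributes +0.26263 in⁴
  top flange (beyond web): d = 0.89001 in → contributes +0.42079 in⁴
  bottom flange (beyond web): d = 0.89001 in → contributes +0.42079 in⁴
Total I = 1.1042 in⁴.

I_y ≈ 1.10 in⁴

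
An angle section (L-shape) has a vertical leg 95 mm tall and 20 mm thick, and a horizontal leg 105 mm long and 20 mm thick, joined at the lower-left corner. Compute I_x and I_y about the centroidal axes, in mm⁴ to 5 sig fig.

Decompose the section into non-overlapping parts with the origin at the bottom-left of its bounding rectangle.
Vertical leg: 20 × 95, A = 1 900 mm², y = 47.5 mm, Ī = 1 428 958 mm⁴.
Horizontal leg (remainder): 85 × 20, A = 1 700 mm², y = 10 mm, Ī = 56666.67 mm⁴.
Centroid: ȳ = ΣA·y / ΣA = 29.79167 mm.
Transfer each piece to the centroidal x-axis using Ī + A·d² with d = y − 29.79167:
  vertical leg: d = 17.70833 mm → contributes +2 024 770 mm⁴
  horizontal leg (remainder): d = -19.79167 mm → contributes +722573.8 mm⁴
Total I = 2 747 344 mm⁴.
For the y-axis: x̄ = 34.79167 mm.
Repeating about the centroidal y-axis gives I_y = 3 559 844 mm⁴.

I_x ≈ 2.7473 × 10⁶ mm⁴, I_y ≈ 3.5598 × 10⁶ mm⁴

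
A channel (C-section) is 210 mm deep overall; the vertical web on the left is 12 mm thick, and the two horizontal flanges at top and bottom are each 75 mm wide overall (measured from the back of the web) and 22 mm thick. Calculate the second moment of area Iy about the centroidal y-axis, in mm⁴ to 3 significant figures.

Treat the section as a set of non-overlapping primitives; coordinates are from the bounding-box lower-left.
Web: 12 × 210, A = 2 520 mm², x = 6 mm, Ī = 30 240 mm⁴.
Top flange (beyond web): 63 × 22, A = 1 386 mm², x = 43.5 mm, Ī = 458 420 mm⁴.
Bottom flange (beyond web): 63 × 22, A = 1 386 mm², x = 43.5 mm, Ī = 458 420 mm⁴.
Centroid: x̄ = ΣA·x / ΣA = 25.643 mm.
Transfer each piece to the centroidal y-axis using Ī + A·d² with d = x − 25.643:
  web: d = -19.643 mm → contributes +1 002 561 mm⁴
  top flange (beyond web): d = 17.857 mm → contributes +900 384 mm⁴
  bottom flange (beyond web): d = 17.857 mm → contributes +900 384 mm⁴
Total I = 2 803 329 mm⁴.

Iy ≈ 2.80 × 10⁶ mm⁴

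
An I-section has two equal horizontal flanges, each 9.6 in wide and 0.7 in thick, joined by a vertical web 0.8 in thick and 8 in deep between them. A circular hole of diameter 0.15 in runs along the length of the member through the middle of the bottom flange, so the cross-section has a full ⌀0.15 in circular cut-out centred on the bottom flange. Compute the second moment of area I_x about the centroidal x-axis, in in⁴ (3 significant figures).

I_x ≈ 289 in⁴

Break the section into simple shapes (no overlaps), measuring from the bottom-left corner of the bounding box.
Bottom flange: 9.6 × 0.7, A = 6.72 in², y = 0.35 in, Ī = 0.2744 in⁴.
Web: 0.8 × 8, A = 6.4 in², y = 4.7 in, Ī = 34.133 in⁴.
Top flange: 9.6 × 0.7, A = 6.72 in², y = 9.05 in, Ī = 0.2744 in⁴.
Hole (subtracted): ⌀0.15, A = 0.017671 in², y = 0.35 in, Ī = 0.00002485 in⁴.
Centroid: ȳ = ΣA·y / ΣA = 4.7039 in.
Transfer each piece to the centroidal x-axis using Ī + A·d² with d = y − 4.7039:
  bottom flange: d = -4.3539 in → contributes +127.66 in⁴
  web: d = -0.003878 in → contributes +34.133 in⁴
  top flange: d = 4.3461 in → contributes +127.21 in⁴
  hole: d = -4.3539 in → contributes −0.33501 in⁴
Total I = 288.67 in⁴.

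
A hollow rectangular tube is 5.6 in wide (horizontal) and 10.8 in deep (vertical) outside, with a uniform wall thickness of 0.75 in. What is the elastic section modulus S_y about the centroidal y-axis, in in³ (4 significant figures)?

Treat the section as a set of non-overlapping primitives; coordinates are from the bounding-box lower-left.
Outer rectangle: 5.6 × 10.8, A = 60.48 in², x = 2.8 in, Ī = 158.054 in⁴.
Inner void (subtracted): 4.1 × 9.3, A = 38.13 in², x = 2.8 in, Ī = 53.4138 in⁴.
By symmetry the centroid is at mid-width, x̄ = 2.8 in.
All pieces are centred on the centroidal y-axis, so I = ΣĪ (holes subtracted) = 104.641 in⁴.
Extreme fibre distance c = 2.8 in; S = I/c = 37.3717 in³.

S_y ≈ 37.37 in³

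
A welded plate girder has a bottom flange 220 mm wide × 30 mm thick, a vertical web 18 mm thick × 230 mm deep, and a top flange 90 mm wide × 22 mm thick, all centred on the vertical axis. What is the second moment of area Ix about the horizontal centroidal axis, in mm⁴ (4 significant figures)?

Treat the section as a set of non-overlapping primitives; coordinates are from the bounding-box lower-left.
Bottom plate: 220 × 30, A = 6 600 mm², y = 15 mm, Ī = 495 000 mm⁴.
Web plate: 18 × 230, A = 4 140 mm², y = 145 mm, Ī = 18 250 500 mm⁴.
Top plate: 90 × 22, A = 1 980 mm², y = 271 mm, Ī = 79 860 mm⁴.
Centroid: ȳ = ΣA·y / ΣA = 97.1604 mm.
Transfer each piece to the horizontal centroidal axis using Ī + A·d² with d = y − 97.1604:
  bottom plate: d = -82.1604 mm → contributes +45 047 162 mm⁴
  web plate: d = 47.8396 mm → contributes +27 725 426 mm⁴
  top plate: d = 173.84 mm → contributes +59 915 885 mm⁴
Total I = 132 688 473 mm⁴.

Ix ≈ 1.327 × 10⁸ mm⁴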